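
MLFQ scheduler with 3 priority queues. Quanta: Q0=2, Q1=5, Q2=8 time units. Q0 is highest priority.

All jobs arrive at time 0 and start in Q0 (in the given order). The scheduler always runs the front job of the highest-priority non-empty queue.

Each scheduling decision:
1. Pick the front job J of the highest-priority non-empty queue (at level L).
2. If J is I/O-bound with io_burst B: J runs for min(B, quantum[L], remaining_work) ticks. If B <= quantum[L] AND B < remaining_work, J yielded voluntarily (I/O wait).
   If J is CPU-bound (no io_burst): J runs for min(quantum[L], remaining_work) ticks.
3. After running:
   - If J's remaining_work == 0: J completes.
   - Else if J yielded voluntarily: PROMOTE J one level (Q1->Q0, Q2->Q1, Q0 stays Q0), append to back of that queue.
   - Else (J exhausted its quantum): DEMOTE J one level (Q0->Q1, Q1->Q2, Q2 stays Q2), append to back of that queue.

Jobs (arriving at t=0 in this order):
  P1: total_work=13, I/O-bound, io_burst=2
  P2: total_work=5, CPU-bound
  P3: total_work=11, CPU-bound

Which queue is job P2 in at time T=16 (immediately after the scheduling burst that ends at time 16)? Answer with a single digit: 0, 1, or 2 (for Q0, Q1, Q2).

Answer: 1

Derivation:
t=0-2: P1@Q0 runs 2, rem=11, I/O yield, promote→Q0. Q0=[P2,P3,P1] Q1=[] Q2=[]
t=2-4: P2@Q0 runs 2, rem=3, quantum used, demote→Q1. Q0=[P3,P1] Q1=[P2] Q2=[]
t=4-6: P3@Q0 runs 2, rem=9, quantum used, demote→Q1. Q0=[P1] Q1=[P2,P3] Q2=[]
t=6-8: P1@Q0 runs 2, rem=9, I/O yield, promote→Q0. Q0=[P1] Q1=[P2,P3] Q2=[]
t=8-10: P1@Q0 runs 2, rem=7, I/O yield, promote→Q0. Q0=[P1] Q1=[P2,P3] Q2=[]
t=10-12: P1@Q0 runs 2, rem=5, I/O yield, promote→Q0. Q0=[P1] Q1=[P2,P3] Q2=[]
t=12-14: P1@Q0 runs 2, rem=3, I/O yield, promote→Q0. Q0=[P1] Q1=[P2,P3] Q2=[]
t=14-16: P1@Q0 runs 2, rem=1, I/O yield, promote→Q0. Q0=[P1] Q1=[P2,P3] Q2=[]
t=16-17: P1@Q0 runs 1, rem=0, completes. Q0=[] Q1=[P2,P3] Q2=[]
t=17-20: P2@Q1 runs 3, rem=0, completes. Q0=[] Q1=[P3] Q2=[]
t=20-25: P3@Q1 runs 5, rem=4, quantum used, demote→Q2. Q0=[] Q1=[] Q2=[P3]
t=25-29: P3@Q2 runs 4, rem=0, completes. Q0=[] Q1=[] Q2=[]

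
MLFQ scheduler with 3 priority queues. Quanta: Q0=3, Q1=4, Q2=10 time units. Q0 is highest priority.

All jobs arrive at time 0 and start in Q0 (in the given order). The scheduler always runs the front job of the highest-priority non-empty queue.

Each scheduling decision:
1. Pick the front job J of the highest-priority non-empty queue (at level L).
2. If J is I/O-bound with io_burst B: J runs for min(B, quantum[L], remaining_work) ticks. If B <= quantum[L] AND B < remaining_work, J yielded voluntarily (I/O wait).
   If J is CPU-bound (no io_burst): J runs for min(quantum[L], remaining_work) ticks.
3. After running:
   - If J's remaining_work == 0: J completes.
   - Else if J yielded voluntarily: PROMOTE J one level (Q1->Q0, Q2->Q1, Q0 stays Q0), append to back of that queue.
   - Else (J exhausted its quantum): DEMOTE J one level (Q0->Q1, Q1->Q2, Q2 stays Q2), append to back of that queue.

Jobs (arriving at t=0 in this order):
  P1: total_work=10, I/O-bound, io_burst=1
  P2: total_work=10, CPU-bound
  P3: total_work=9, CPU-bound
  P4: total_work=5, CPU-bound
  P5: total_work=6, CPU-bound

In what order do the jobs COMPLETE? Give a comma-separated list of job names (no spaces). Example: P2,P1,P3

t=0-1: P1@Q0 runs 1, rem=9, I/O yield, promote→Q0. Q0=[P2,P3,P4,P5,P1] Q1=[] Q2=[]
t=1-4: P2@Q0 runs 3, rem=7, quantum used, demote→Q1. Q0=[P3,P4,P5,P1] Q1=[P2] Q2=[]
t=4-7: P3@Q0 runs 3, rem=6, quantum used, demote→Q1. Q0=[P4,P5,P1] Q1=[P2,P3] Q2=[]
t=7-10: P4@Q0 runs 3, rem=2, quantum used, demote→Q1. Q0=[P5,P1] Q1=[P2,P3,P4] Q2=[]
t=10-13: P5@Q0 runs 3, rem=3, quantum used, demote→Q1. Q0=[P1] Q1=[P2,P3,P4,P5] Q2=[]
t=13-14: P1@Q0 runs 1, rem=8, I/O yield, promote→Q0. Q0=[P1] Q1=[P2,P3,P4,P5] Q2=[]
t=14-15: P1@Q0 runs 1, rem=7, I/O yield, promote→Q0. Q0=[P1] Q1=[P2,P3,P4,P5] Q2=[]
t=15-16: P1@Q0 runs 1, rem=6, I/O yield, promote→Q0. Q0=[P1] Q1=[P2,P3,P4,P5] Q2=[]
t=16-17: P1@Q0 runs 1, rem=5, I/O yield, promote→Q0. Q0=[P1] Q1=[P2,P3,P4,P5] Q2=[]
t=17-18: P1@Q0 runs 1, rem=4, I/O yield, promote→Q0. Q0=[P1] Q1=[P2,P3,P4,P5] Q2=[]
t=18-19: P1@Q0 runs 1, rem=3, I/O yield, promote→Q0. Q0=[P1] Q1=[P2,P3,P4,P5] Q2=[]
t=19-20: P1@Q0 runs 1, rem=2, I/O yield, promote→Q0. Q0=[P1] Q1=[P2,P3,P4,P5] Q2=[]
t=20-21: P1@Q0 runs 1, rem=1, I/O yield, promote→Q0. Q0=[P1] Q1=[P2,P3,P4,P5] Q2=[]
t=21-22: P1@Q0 runs 1, rem=0, completes. Q0=[] Q1=[P2,P3,P4,P5] Q2=[]
t=22-26: P2@Q1 runs 4, rem=3, quantum used, demote→Q2. Q0=[] Q1=[P3,P4,P5] Q2=[P2]
t=26-30: P3@Q1 runs 4, rem=2, quantum used, demote→Q2. Q0=[] Q1=[P4,P5] Q2=[P2,P3]
t=30-32: P4@Q1 runs 2, rem=0, completes. Q0=[] Q1=[P5] Q2=[P2,P3]
t=32-35: P5@Q1 runs 3, rem=0, completes. Q0=[] Q1=[] Q2=[P2,P3]
t=35-38: P2@Q2 runs 3, rem=0, completes. Q0=[] Q1=[] Q2=[P3]
t=38-40: P3@Q2 runs 2, rem=0, completes. Q0=[] Q1=[] Q2=[]

Answer: P1,P4,P5,P2,P3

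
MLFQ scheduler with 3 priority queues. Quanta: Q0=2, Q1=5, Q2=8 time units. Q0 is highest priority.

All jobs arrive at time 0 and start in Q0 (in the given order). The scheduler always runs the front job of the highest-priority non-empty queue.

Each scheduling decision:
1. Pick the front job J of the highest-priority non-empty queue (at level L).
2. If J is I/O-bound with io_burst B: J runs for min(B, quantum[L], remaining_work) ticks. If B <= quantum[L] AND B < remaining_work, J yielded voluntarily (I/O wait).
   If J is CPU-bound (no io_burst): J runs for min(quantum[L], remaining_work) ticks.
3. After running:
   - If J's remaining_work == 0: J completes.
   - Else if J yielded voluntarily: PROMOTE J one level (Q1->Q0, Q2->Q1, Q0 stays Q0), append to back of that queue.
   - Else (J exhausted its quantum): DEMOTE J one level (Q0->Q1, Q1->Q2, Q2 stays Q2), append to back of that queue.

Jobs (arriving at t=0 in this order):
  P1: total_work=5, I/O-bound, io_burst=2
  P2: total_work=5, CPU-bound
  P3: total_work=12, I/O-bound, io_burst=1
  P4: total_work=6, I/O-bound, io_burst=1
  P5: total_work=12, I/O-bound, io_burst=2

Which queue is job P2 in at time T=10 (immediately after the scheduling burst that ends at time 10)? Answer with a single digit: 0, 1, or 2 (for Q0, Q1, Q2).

Answer: 1

Derivation:
t=0-2: P1@Q0 runs 2, rem=3, I/O yield, promote→Q0. Q0=[P2,P3,P4,P5,P1] Q1=[] Q2=[]
t=2-4: P2@Q0 runs 2, rem=3, quantum used, demote→Q1. Q0=[P3,P4,P5,P1] Q1=[P2] Q2=[]
t=4-5: P3@Q0 runs 1, rem=11, I/O yield, promote→Q0. Q0=[P4,P5,P1,P3] Q1=[P2] Q2=[]
t=5-6: P4@Q0 runs 1, rem=5, I/O yield, promote→Q0. Q0=[P5,P1,P3,P4] Q1=[P2] Q2=[]
t=6-8: P5@Q0 runs 2, rem=10, I/O yield, promote→Q0. Q0=[P1,P3,P4,P5] Q1=[P2] Q2=[]
t=8-10: P1@Q0 runs 2, rem=1, I/O yield, promote→Q0. Q0=[P3,P4,P5,P1] Q1=[P2] Q2=[]
t=10-11: P3@Q0 runs 1, rem=10, I/O yield, promote→Q0. Q0=[P4,P5,P1,P3] Q1=[P2] Q2=[]
t=11-12: P4@Q0 runs 1, rem=4, I/O yield, promote→Q0. Q0=[P5,P1,P3,P4] Q1=[P2] Q2=[]
t=12-14: P5@Q0 runs 2, rem=8, I/O yield, promote→Q0. Q0=[P1,P3,P4,P5] Q1=[P2] Q2=[]
t=14-15: P1@Q0 runs 1, rem=0, completes. Q0=[P3,P4,P5] Q1=[P2] Q2=[]
t=15-16: P3@Q0 runs 1, rem=9, I/O yield, promote→Q0. Q0=[P4,P5,P3] Q1=[P2] Q2=[]
t=16-17: P4@Q0 runs 1, rem=3, I/O yield, promote→Q0. Q0=[P5,P3,P4] Q1=[P2] Q2=[]
t=17-19: P5@Q0 runs 2, rem=6, I/O yield, promote→Q0. Q0=[P3,P4,P5] Q1=[P2] Q2=[]
t=19-20: P3@Q0 runs 1, rem=8, I/O yield, promote→Q0. Q0=[P4,P5,P3] Q1=[P2] Q2=[]
t=20-21: P4@Q0 runs 1, rem=2, I/O yield, promote→Q0. Q0=[P5,P3,P4] Q1=[P2] Q2=[]
t=21-23: P5@Q0 runs 2, rem=4, I/O yield, promote→Q0. Q0=[P3,P4,P5] Q1=[P2] Q2=[]
t=23-24: P3@Q0 runs 1, rem=7, I/O yield, promote→Q0. Q0=[P4,P5,P3] Q1=[P2] Q2=[]
t=24-25: P4@Q0 runs 1, rem=1, I/O yield, promote→Q0. Q0=[P5,P3,P4] Q1=[P2] Q2=[]
t=25-27: P5@Q0 runs 2, rem=2, I/O yield, promote→Q0. Q0=[P3,P4,P5] Q1=[P2] Q2=[]
t=27-28: P3@Q0 runs 1, rem=6, I/O yield, promote→Q0. Q0=[P4,P5,P3] Q1=[P2] Q2=[]
t=28-29: P4@Q0 runs 1, rem=0, completes. Q0=[P5,P3] Q1=[P2] Q2=[]
t=29-31: P5@Q0 runs 2, rem=0, completes. Q0=[P3] Q1=[P2] Q2=[]
t=31-32: P3@Q0 runs 1, rem=5, I/O yield, promote→Q0. Q0=[P3] Q1=[P2] Q2=[]
t=32-33: P3@Q0 runs 1, rem=4, I/O yield, promote→Q0. Q0=[P3] Q1=[P2] Q2=[]
t=33-34: P3@Q0 runs 1, rem=3, I/O yield, promote→Q0. Q0=[P3] Q1=[P2] Q2=[]
t=34-35: P3@Q0 runs 1, rem=2, I/O yield, promote→Q0. Q0=[P3] Q1=[P2] Q2=[]
t=35-36: P3@Q0 runs 1, rem=1, I/O yield, promote→Q0. Q0=[P3] Q1=[P2] Q2=[]
t=36-37: P3@Q0 runs 1, rem=0, completes. Q0=[] Q1=[P2] Q2=[]
t=37-40: P2@Q1 runs 3, rem=0, completes. Q0=[] Q1=[] Q2=[]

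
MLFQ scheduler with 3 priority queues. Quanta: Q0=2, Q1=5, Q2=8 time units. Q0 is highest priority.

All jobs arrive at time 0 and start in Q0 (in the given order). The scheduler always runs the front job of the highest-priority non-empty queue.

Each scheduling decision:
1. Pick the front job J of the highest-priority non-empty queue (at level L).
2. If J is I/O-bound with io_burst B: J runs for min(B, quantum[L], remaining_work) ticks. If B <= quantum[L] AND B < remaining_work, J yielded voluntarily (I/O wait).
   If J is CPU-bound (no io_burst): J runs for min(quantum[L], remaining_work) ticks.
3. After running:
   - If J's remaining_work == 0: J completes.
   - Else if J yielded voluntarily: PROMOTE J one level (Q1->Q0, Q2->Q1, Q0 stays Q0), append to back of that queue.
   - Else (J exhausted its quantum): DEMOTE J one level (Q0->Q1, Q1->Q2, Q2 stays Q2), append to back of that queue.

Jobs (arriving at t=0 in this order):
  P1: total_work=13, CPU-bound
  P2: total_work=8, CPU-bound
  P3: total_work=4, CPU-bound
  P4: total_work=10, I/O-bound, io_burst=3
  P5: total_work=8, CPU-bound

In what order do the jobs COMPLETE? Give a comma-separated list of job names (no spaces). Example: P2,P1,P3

t=0-2: P1@Q0 runs 2, rem=11, quantum used, demote→Q1. Q0=[P2,P3,P4,P5] Q1=[P1] Q2=[]
t=2-4: P2@Q0 runs 2, rem=6, quantum used, demote→Q1. Q0=[P3,P4,P5] Q1=[P1,P2] Q2=[]
t=4-6: P3@Q0 runs 2, rem=2, quantum used, demote→Q1. Q0=[P4,P5] Q1=[P1,P2,P3] Q2=[]
t=6-8: P4@Q0 runs 2, rem=8, quantum used, demote→Q1. Q0=[P5] Q1=[P1,P2,P3,P4] Q2=[]
t=8-10: P5@Q0 runs 2, rem=6, quantum used, demote→Q1. Q0=[] Q1=[P1,P2,P3,P4,P5] Q2=[]
t=10-15: P1@Q1 runs 5, rem=6, quantum used, demote→Q2. Q0=[] Q1=[P2,P3,P4,P5] Q2=[P1]
t=15-20: P2@Q1 runs 5, rem=1, quantum used, demote→Q2. Q0=[] Q1=[P3,P4,P5] Q2=[P1,P2]
t=20-22: P3@Q1 runs 2, rem=0, completes. Q0=[] Q1=[P4,P5] Q2=[P1,P2]
t=22-25: P4@Q1 runs 3, rem=5, I/O yield, promote→Q0. Q0=[P4] Q1=[P5] Q2=[P1,P2]
t=25-27: P4@Q0 runs 2, rem=3, quantum used, demote→Q1. Q0=[] Q1=[P5,P4] Q2=[P1,P2]
t=27-32: P5@Q1 runs 5, rem=1, quantum used, demote→Q2. Q0=[] Q1=[P4] Q2=[P1,P2,P5]
t=32-35: P4@Q1 runs 3, rem=0, completes. Q0=[] Q1=[] Q2=[P1,P2,P5]
t=35-41: P1@Q2 runs 6, rem=0, completes. Q0=[] Q1=[] Q2=[P2,P5]
t=41-42: P2@Q2 runs 1, rem=0, completes. Q0=[] Q1=[] Q2=[P5]
t=42-43: P5@Q2 runs 1, rem=0, completes. Q0=[] Q1=[] Q2=[]

Answer: P3,P4,P1,P2,P5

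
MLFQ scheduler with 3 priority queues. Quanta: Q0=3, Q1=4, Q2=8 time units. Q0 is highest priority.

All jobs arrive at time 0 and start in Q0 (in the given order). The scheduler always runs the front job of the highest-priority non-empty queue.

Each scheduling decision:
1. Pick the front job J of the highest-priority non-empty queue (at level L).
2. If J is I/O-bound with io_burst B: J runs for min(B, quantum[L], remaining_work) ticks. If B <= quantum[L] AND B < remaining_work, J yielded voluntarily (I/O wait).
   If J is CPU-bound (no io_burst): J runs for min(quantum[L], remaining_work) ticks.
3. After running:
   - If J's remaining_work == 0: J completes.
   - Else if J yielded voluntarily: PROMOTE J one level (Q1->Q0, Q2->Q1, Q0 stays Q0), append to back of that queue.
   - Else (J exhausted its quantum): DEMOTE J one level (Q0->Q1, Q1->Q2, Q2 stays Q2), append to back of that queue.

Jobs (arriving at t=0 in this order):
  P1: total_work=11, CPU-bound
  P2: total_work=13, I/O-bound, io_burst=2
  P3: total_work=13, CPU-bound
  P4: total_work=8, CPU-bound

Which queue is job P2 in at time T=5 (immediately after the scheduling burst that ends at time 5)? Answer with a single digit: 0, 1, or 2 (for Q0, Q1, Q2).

Answer: 0

Derivation:
t=0-3: P1@Q0 runs 3, rem=8, quantum used, demote→Q1. Q0=[P2,P3,P4] Q1=[P1] Q2=[]
t=3-5: P2@Q0 runs 2, rem=11, I/O yield, promote→Q0. Q0=[P3,P4,P2] Q1=[P1] Q2=[]
t=5-8: P3@Q0 runs 3, rem=10, quantum used, demote→Q1. Q0=[P4,P2] Q1=[P1,P3] Q2=[]
t=8-11: P4@Q0 runs 3, rem=5, quantum used, demote→Q1. Q0=[P2] Q1=[P1,P3,P4] Q2=[]
t=11-13: P2@Q0 runs 2, rem=9, I/O yield, promote→Q0. Q0=[P2] Q1=[P1,P3,P4] Q2=[]
t=13-15: P2@Q0 runs 2, rem=7, I/O yield, promote→Q0. Q0=[P2] Q1=[P1,P3,P4] Q2=[]
t=15-17: P2@Q0 runs 2, rem=5, I/O yield, promote→Q0. Q0=[P2] Q1=[P1,P3,P4] Q2=[]
t=17-19: P2@Q0 runs 2, rem=3, I/O yield, promote→Q0. Q0=[P2] Q1=[P1,P3,P4] Q2=[]
t=19-21: P2@Q0 runs 2, rem=1, I/O yield, promote→Q0. Q0=[P2] Q1=[P1,P3,P4] Q2=[]
t=21-22: P2@Q0 runs 1, rem=0, completes. Q0=[] Q1=[P1,P3,P4] Q2=[]
t=22-26: P1@Q1 runs 4, rem=4, quantum used, demote→Q2. Q0=[] Q1=[P3,P4] Q2=[P1]
t=26-30: P3@Q1 runs 4, rem=6, quantum used, demote→Q2. Q0=[] Q1=[P4] Q2=[P1,P3]
t=30-34: P4@Q1 runs 4, rem=1, quantum used, demote→Q2. Q0=[] Q1=[] Q2=[P1,P3,P4]
t=34-38: P1@Q2 runs 4, rem=0, completes. Q0=[] Q1=[] Q2=[P3,P4]
t=38-44: P3@Q2 runs 6, rem=0, completes. Q0=[] Q1=[] Q2=[P4]
t=44-45: P4@Q2 runs 1, rem=0, completes. Q0=[] Q1=[] Q2=[]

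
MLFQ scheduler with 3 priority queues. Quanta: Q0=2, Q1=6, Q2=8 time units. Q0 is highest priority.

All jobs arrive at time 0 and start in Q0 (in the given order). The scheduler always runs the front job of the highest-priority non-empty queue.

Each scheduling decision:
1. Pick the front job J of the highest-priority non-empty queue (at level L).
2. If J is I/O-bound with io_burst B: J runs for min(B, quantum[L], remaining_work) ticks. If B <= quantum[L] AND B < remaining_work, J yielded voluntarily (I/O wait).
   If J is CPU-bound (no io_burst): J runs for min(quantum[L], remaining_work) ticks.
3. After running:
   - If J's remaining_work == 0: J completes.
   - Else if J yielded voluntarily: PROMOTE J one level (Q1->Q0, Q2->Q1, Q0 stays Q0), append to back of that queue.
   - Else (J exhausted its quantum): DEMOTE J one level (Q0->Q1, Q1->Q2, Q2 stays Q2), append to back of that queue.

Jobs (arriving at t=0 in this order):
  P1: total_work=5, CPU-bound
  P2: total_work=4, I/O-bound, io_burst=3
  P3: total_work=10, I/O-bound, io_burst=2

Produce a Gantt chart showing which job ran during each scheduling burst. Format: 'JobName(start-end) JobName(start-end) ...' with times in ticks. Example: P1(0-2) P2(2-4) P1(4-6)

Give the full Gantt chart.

t=0-2: P1@Q0 runs 2, rem=3, quantum used, demote→Q1. Q0=[P2,P3] Q1=[P1] Q2=[]
t=2-4: P2@Q0 runs 2, rem=2, quantum used, demote→Q1. Q0=[P3] Q1=[P1,P2] Q2=[]
t=4-6: P3@Q0 runs 2, rem=8, I/O yield, promote→Q0. Q0=[P3] Q1=[P1,P2] Q2=[]
t=6-8: P3@Q0 runs 2, rem=6, I/O yield, promote→Q0. Q0=[P3] Q1=[P1,P2] Q2=[]
t=8-10: P3@Q0 runs 2, rem=4, I/O yield, promote→Q0. Q0=[P3] Q1=[P1,P2] Q2=[]
t=10-12: P3@Q0 runs 2, rem=2, I/O yield, promote→Q0. Q0=[P3] Q1=[P1,P2] Q2=[]
t=12-14: P3@Q0 runs 2, rem=0, completes. Q0=[] Q1=[P1,P2] Q2=[]
t=14-17: P1@Q1 runs 3, rem=0, completes. Q0=[] Q1=[P2] Q2=[]
t=17-19: P2@Q1 runs 2, rem=0, completes. Q0=[] Q1=[] Q2=[]

Answer: P1(0-2) P2(2-4) P3(4-6) P3(6-8) P3(8-10) P3(10-12) P3(12-14) P1(14-17) P2(17-19)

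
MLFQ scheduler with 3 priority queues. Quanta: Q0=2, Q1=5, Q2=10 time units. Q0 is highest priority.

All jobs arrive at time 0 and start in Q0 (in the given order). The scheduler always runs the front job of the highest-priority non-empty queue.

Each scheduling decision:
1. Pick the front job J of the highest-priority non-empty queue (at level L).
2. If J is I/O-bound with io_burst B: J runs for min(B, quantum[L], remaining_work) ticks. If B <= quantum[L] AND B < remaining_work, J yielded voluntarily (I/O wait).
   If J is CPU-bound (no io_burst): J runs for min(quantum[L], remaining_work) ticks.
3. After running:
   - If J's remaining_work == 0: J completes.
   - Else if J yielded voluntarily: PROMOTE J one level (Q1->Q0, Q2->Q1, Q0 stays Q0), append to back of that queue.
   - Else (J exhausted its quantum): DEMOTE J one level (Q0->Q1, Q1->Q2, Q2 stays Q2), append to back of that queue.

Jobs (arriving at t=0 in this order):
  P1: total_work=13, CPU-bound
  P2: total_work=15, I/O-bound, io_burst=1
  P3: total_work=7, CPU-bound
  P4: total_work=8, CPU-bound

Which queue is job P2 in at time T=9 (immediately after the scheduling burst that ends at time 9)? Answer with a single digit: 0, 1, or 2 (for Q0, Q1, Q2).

t=0-2: P1@Q0 runs 2, rem=11, quantum used, demote→Q1. Q0=[P2,P3,P4] Q1=[P1] Q2=[]
t=2-3: P2@Q0 runs 1, rem=14, I/O yield, promote→Q0. Q0=[P3,P4,P2] Q1=[P1] Q2=[]
t=3-5: P3@Q0 runs 2, rem=5, quantum used, demote→Q1. Q0=[P4,P2] Q1=[P1,P3] Q2=[]
t=5-7: P4@Q0 runs 2, rem=6, quantum used, demote→Q1. Q0=[P2] Q1=[P1,P3,P4] Q2=[]
t=7-8: P2@Q0 runs 1, rem=13, I/O yield, promote→Q0. Q0=[P2] Q1=[P1,P3,P4] Q2=[]
t=8-9: P2@Q0 runs 1, rem=12, I/O yield, promote→Q0. Q0=[P2] Q1=[P1,P3,P4] Q2=[]
t=9-10: P2@Q0 runs 1, rem=11, I/O yield, promote→Q0. Q0=[P2] Q1=[P1,P3,P4] Q2=[]
t=10-11: P2@Q0 runs 1, rem=10, I/O yield, promote→Q0. Q0=[P2] Q1=[P1,P3,P4] Q2=[]
t=11-12: P2@Q0 runs 1, rem=9, I/O yield, promote→Q0. Q0=[P2] Q1=[P1,P3,P4] Q2=[]
t=12-13: P2@Q0 runs 1, rem=8, I/O yield, promote→Q0. Q0=[P2] Q1=[P1,P3,P4] Q2=[]
t=13-14: P2@Q0 runs 1, rem=7, I/O yield, promote→Q0. Q0=[P2] Q1=[P1,P3,P4] Q2=[]
t=14-15: P2@Q0 runs 1, rem=6, I/O yield, promote→Q0. Q0=[P2] Q1=[P1,P3,P4] Q2=[]
t=15-16: P2@Q0 runs 1, rem=5, I/O yield, promote→Q0. Q0=[P2] Q1=[P1,P3,P4] Q2=[]
t=16-17: P2@Q0 runs 1, rem=4, I/O yield, promote→Q0. Q0=[P2] Q1=[P1,P3,P4] Q2=[]
t=17-18: P2@Q0 runs 1, rem=3, I/O yield, promote→Q0. Q0=[P2] Q1=[P1,P3,P4] Q2=[]
t=18-19: P2@Q0 runs 1, rem=2, I/O yield, promote→Q0. Q0=[P2] Q1=[P1,P3,P4] Q2=[]
t=19-20: P2@Q0 runs 1, rem=1, I/O yield, promote→Q0. Q0=[P2] Q1=[P1,P3,P4] Q2=[]
t=20-21: P2@Q0 runs 1, rem=0, completes. Q0=[] Q1=[P1,P3,P4] Q2=[]
t=21-26: P1@Q1 runs 5, rem=6, quantum used, demote→Q2. Q0=[] Q1=[P3,P4] Q2=[P1]
t=26-31: P3@Q1 runs 5, rem=0, completes. Q0=[] Q1=[P4] Q2=[P1]
t=31-36: P4@Q1 runs 5, rem=1, quantum used, demote→Q2. Q0=[] Q1=[] Q2=[P1,P4]
t=36-42: P1@Q2 runs 6, rem=0, completes. Q0=[] Q1=[] Q2=[P4]
t=42-43: P4@Q2 runs 1, rem=0, completes. Q0=[] Q1=[] Q2=[]

Answer: 0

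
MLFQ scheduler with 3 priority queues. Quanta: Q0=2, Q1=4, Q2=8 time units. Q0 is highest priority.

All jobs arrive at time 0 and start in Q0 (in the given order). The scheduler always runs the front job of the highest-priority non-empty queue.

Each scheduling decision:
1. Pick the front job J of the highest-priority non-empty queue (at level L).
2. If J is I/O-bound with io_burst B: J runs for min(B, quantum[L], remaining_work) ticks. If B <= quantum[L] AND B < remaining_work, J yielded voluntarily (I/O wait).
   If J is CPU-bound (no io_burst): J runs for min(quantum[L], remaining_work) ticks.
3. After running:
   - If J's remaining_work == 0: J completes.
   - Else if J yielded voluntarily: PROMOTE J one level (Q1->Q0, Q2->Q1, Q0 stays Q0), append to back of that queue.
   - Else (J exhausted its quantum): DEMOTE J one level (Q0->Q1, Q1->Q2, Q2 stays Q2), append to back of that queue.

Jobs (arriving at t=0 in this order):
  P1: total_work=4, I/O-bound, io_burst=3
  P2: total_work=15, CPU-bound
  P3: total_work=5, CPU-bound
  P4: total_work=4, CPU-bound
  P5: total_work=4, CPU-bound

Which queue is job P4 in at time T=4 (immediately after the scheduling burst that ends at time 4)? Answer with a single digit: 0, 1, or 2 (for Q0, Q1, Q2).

Answer: 0

Derivation:
t=0-2: P1@Q0 runs 2, rem=2, quantum used, demote→Q1. Q0=[P2,P3,P4,P5] Q1=[P1] Q2=[]
t=2-4: P2@Q0 runs 2, rem=13, quantum used, demote→Q1. Q0=[P3,P4,P5] Q1=[P1,P2] Q2=[]
t=4-6: P3@Q0 runs 2, rem=3, quantum used, demote→Q1. Q0=[P4,P5] Q1=[P1,P2,P3] Q2=[]
t=6-8: P4@Q0 runs 2, rem=2, quantum used, demote→Q1. Q0=[P5] Q1=[P1,P2,P3,P4] Q2=[]
t=8-10: P5@Q0 runs 2, rem=2, quantum used, demote→Q1. Q0=[] Q1=[P1,P2,P3,P4,P5] Q2=[]
t=10-12: P1@Q1 runs 2, rem=0, completes. Q0=[] Q1=[P2,P3,P4,P5] Q2=[]
t=12-16: P2@Q1 runs 4, rem=9, quantum used, demote→Q2. Q0=[] Q1=[P3,P4,P5] Q2=[P2]
t=16-19: P3@Q1 runs 3, rem=0, completes. Q0=[] Q1=[P4,P5] Q2=[P2]
t=19-21: P4@Q1 runs 2, rem=0, completes. Q0=[] Q1=[P5] Q2=[P2]
t=21-23: P5@Q1 runs 2, rem=0, completes. Q0=[] Q1=[] Q2=[P2]
t=23-31: P2@Q2 runs 8, rem=1, quantum used, demote→Q2. Q0=[] Q1=[] Q2=[P2]
t=31-32: P2@Q2 runs 1, rem=0, completes. Q0=[] Q1=[] Q2=[]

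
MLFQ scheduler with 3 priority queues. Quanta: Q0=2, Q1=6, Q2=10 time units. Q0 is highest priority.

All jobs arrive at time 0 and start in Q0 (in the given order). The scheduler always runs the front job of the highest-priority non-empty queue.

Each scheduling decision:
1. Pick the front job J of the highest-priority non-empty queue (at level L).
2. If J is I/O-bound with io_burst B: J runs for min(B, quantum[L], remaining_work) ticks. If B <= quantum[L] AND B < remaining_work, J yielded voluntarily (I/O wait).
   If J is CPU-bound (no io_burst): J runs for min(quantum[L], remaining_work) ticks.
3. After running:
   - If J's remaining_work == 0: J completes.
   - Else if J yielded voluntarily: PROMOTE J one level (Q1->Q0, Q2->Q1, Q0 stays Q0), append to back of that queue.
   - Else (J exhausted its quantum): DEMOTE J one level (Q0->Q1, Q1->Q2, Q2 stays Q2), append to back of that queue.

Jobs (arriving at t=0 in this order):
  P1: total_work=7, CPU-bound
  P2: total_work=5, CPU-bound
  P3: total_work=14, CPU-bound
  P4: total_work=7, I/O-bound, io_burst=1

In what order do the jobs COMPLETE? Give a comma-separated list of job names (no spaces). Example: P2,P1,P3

Answer: P4,P1,P2,P3

Derivation:
t=0-2: P1@Q0 runs 2, rem=5, quantum used, demote→Q1. Q0=[P2,P3,P4] Q1=[P1] Q2=[]
t=2-4: P2@Q0 runs 2, rem=3, quantum used, demote→Q1. Q0=[P3,P4] Q1=[P1,P2] Q2=[]
t=4-6: P3@Q0 runs 2, rem=12, quantum used, demote→Q1. Q0=[P4] Q1=[P1,P2,P3] Q2=[]
t=6-7: P4@Q0 runs 1, rem=6, I/O yield, promote→Q0. Q0=[P4] Q1=[P1,P2,P3] Q2=[]
t=7-8: P4@Q0 runs 1, rem=5, I/O yield, promote→Q0. Q0=[P4] Q1=[P1,P2,P3] Q2=[]
t=8-9: P4@Q0 runs 1, rem=4, I/O yield, promote→Q0. Q0=[P4] Q1=[P1,P2,P3] Q2=[]
t=9-10: P4@Q0 runs 1, rem=3, I/O yield, promote→Q0. Q0=[P4] Q1=[P1,P2,P3] Q2=[]
t=10-11: P4@Q0 runs 1, rem=2, I/O yield, promote→Q0. Q0=[P4] Q1=[P1,P2,P3] Q2=[]
t=11-12: P4@Q0 runs 1, rem=1, I/O yield, promote→Q0. Q0=[P4] Q1=[P1,P2,P3] Q2=[]
t=12-13: P4@Q0 runs 1, rem=0, completes. Q0=[] Q1=[P1,P2,P3] Q2=[]
t=13-18: P1@Q1 runs 5, rem=0, completes. Q0=[] Q1=[P2,P3] Q2=[]
t=18-21: P2@Q1 runs 3, rem=0, completes. Q0=[] Q1=[P3] Q2=[]
t=21-27: P3@Q1 runs 6, rem=6, quantum used, demote→Q2. Q0=[] Q1=[] Q2=[P3]
t=27-33: P3@Q2 runs 6, rem=0, completes. Q0=[] Q1=[] Q2=[]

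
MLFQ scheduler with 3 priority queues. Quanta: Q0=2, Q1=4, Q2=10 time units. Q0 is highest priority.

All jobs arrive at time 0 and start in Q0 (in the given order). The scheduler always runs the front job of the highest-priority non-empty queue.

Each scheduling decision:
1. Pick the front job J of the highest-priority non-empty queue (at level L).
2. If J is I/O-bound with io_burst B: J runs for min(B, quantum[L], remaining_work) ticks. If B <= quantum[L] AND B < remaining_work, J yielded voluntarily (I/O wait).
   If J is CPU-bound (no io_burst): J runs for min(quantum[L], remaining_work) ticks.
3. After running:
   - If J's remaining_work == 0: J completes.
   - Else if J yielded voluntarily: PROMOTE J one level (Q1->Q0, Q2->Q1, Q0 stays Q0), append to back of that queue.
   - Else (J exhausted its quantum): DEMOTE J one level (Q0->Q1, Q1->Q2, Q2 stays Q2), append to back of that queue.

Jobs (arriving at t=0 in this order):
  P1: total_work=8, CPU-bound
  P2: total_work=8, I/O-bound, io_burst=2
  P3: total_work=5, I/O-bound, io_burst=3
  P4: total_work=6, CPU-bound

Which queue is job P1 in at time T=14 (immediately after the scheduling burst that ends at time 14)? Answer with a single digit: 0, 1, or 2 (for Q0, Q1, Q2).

t=0-2: P1@Q0 runs 2, rem=6, quantum used, demote→Q1. Q0=[P2,P3,P4] Q1=[P1] Q2=[]
t=2-4: P2@Q0 runs 2, rem=6, I/O yield, promote→Q0. Q0=[P3,P4,P2] Q1=[P1] Q2=[]
t=4-6: P3@Q0 runs 2, rem=3, quantum used, demote→Q1. Q0=[P4,P2] Q1=[P1,P3] Q2=[]
t=6-8: P4@Q0 runs 2, rem=4, quantum used, demote→Q1. Q0=[P2] Q1=[P1,P3,P4] Q2=[]
t=8-10: P2@Q0 runs 2, rem=4, I/O yield, promote→Q0. Q0=[P2] Q1=[P1,P3,P4] Q2=[]
t=10-12: P2@Q0 runs 2, rem=2, I/O yield, promote→Q0. Q0=[P2] Q1=[P1,P3,P4] Q2=[]
t=12-14: P2@Q0 runs 2, rem=0, completes. Q0=[] Q1=[P1,P3,P4] Q2=[]
t=14-18: P1@Q1 runs 4, rem=2, quantum used, demote→Q2. Q0=[] Q1=[P3,P4] Q2=[P1]
t=18-21: P3@Q1 runs 3, rem=0, completes. Q0=[] Q1=[P4] Q2=[P1]
t=21-25: P4@Q1 runs 4, rem=0, completes. Q0=[] Q1=[] Q2=[P1]
t=25-27: P1@Q2 runs 2, rem=0, completes. Q0=[] Q1=[] Q2=[]

Answer: 1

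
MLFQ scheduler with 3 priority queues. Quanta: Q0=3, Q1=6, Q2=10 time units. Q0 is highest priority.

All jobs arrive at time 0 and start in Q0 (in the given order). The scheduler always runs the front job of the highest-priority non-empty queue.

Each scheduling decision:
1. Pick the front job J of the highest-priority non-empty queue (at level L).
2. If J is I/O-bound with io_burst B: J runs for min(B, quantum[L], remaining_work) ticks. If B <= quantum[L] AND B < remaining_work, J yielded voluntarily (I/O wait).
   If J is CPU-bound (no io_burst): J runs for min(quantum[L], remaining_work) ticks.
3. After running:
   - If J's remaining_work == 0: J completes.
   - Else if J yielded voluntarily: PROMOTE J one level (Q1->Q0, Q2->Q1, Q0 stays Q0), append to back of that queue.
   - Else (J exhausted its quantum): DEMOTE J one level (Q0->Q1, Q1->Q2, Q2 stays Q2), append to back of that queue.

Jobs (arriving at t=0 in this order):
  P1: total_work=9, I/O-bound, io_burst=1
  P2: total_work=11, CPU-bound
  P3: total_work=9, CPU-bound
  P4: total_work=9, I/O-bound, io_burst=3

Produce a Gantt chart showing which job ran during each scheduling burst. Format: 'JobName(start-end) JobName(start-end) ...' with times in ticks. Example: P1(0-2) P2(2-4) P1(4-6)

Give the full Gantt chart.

t=0-1: P1@Q0 runs 1, rem=8, I/O yield, promote→Q0. Q0=[P2,P3,P4,P1] Q1=[] Q2=[]
t=1-4: P2@Q0 runs 3, rem=8, quantum used, demote→Q1. Q0=[P3,P4,P1] Q1=[P2] Q2=[]
t=4-7: P3@Q0 runs 3, rem=6, quantum used, demote→Q1. Q0=[P4,P1] Q1=[P2,P3] Q2=[]
t=7-10: P4@Q0 runs 3, rem=6, I/O yield, promote→Q0. Q0=[P1,P4] Q1=[P2,P3] Q2=[]
t=10-11: P1@Q0 runs 1, rem=7, I/O yield, promote→Q0. Q0=[P4,P1] Q1=[P2,P3] Q2=[]
t=11-14: P4@Q0 runs 3, rem=3, I/O yield, promote→Q0. Q0=[P1,P4] Q1=[P2,P3] Q2=[]
t=14-15: P1@Q0 runs 1, rem=6, I/O yield, promote→Q0. Q0=[P4,P1] Q1=[P2,P3] Q2=[]
t=15-18: P4@Q0 runs 3, rem=0, completes. Q0=[P1] Q1=[P2,P3] Q2=[]
t=18-19: P1@Q0 runs 1, rem=5, I/O yield, promote→Q0. Q0=[P1] Q1=[P2,P3] Q2=[]
t=19-20: P1@Q0 runs 1, rem=4, I/O yield, promote→Q0. Q0=[P1] Q1=[P2,P3] Q2=[]
t=20-21: P1@Q0 runs 1, rem=3, I/O yield, promote→Q0. Q0=[P1] Q1=[P2,P3] Q2=[]
t=21-22: P1@Q0 runs 1, rem=2, I/O yield, promote→Q0. Q0=[P1] Q1=[P2,P3] Q2=[]
t=22-23: P1@Q0 runs 1, rem=1, I/O yield, promote→Q0. Q0=[P1] Q1=[P2,P3] Q2=[]
t=23-24: P1@Q0 runs 1, rem=0, completes. Q0=[] Q1=[P2,P3] Q2=[]
t=24-30: P2@Q1 runs 6, rem=2, quantum used, demote→Q2. Q0=[] Q1=[P3] Q2=[P2]
t=30-36: P3@Q1 runs 6, rem=0, completes. Q0=[] Q1=[] Q2=[P2]
t=36-38: P2@Q2 runs 2, rem=0, completes. Q0=[] Q1=[] Q2=[]

Answer: P1(0-1) P2(1-4) P3(4-7) P4(7-10) P1(10-11) P4(11-14) P1(14-15) P4(15-18) P1(18-19) P1(19-20) P1(20-21) P1(21-22) P1(22-23) P1(23-24) P2(24-30) P3(30-36) P2(36-38)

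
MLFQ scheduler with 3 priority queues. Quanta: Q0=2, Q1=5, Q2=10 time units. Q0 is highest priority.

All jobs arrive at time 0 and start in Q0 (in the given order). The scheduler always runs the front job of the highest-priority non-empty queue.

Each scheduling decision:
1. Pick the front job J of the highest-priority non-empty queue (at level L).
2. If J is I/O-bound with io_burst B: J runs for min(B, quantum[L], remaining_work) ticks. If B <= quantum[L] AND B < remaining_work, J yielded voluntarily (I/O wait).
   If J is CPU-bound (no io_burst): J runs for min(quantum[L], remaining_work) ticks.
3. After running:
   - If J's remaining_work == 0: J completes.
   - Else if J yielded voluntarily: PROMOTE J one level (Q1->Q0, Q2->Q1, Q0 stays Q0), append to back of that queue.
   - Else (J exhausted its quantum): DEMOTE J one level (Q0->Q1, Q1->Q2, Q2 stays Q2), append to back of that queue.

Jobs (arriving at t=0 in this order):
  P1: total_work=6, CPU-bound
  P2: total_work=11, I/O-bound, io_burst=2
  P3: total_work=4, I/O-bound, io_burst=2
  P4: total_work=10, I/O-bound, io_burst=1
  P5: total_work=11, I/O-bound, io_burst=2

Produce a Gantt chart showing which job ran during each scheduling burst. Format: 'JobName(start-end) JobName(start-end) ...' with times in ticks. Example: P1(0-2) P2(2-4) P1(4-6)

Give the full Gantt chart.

Answer: P1(0-2) P2(2-4) P3(4-6) P4(6-7) P5(7-9) P2(9-11) P3(11-13) P4(13-14) P5(14-16) P2(16-18) P4(18-19) P5(19-21) P2(21-23) P4(23-24) P5(24-26) P2(26-28) P4(28-29) P5(29-31) P2(31-32) P4(32-33) P5(33-34) P4(34-35) P4(35-36) P4(36-37) P4(37-38) P1(38-42)

Derivation:
t=0-2: P1@Q0 runs 2, rem=4, quantum used, demote→Q1. Q0=[P2,P3,P4,P5] Q1=[P1] Q2=[]
t=2-4: P2@Q0 runs 2, rem=9, I/O yield, promote→Q0. Q0=[P3,P4,P5,P2] Q1=[P1] Q2=[]
t=4-6: P3@Q0 runs 2, rem=2, I/O yield, promote→Q0. Q0=[P4,P5,P2,P3] Q1=[P1] Q2=[]
t=6-7: P4@Q0 runs 1, rem=9, I/O yield, promote→Q0. Q0=[P5,P2,P3,P4] Q1=[P1] Q2=[]
t=7-9: P5@Q0 runs 2, rem=9, I/O yield, promote→Q0. Q0=[P2,P3,P4,P5] Q1=[P1] Q2=[]
t=9-11: P2@Q0 runs 2, rem=7, I/O yield, promote→Q0. Q0=[P3,P4,P5,P2] Q1=[P1] Q2=[]
t=11-13: P3@Q0 runs 2, rem=0, completes. Q0=[P4,P5,P2] Q1=[P1] Q2=[]
t=13-14: P4@Q0 runs 1, rem=8, I/O yield, promote→Q0. Q0=[P5,P2,P4] Q1=[P1] Q2=[]
t=14-16: P5@Q0 runs 2, rem=7, I/O yield, promote→Q0. Q0=[P2,P4,P5] Q1=[P1] Q2=[]
t=16-18: P2@Q0 runs 2, rem=5, I/O yield, promote→Q0. Q0=[P4,P5,P2] Q1=[P1] Q2=[]
t=18-19: P4@Q0 runs 1, rem=7, I/O yield, promote→Q0. Q0=[P5,P2,P4] Q1=[P1] Q2=[]
t=19-21: P5@Q0 runs 2, rem=5, I/O yield, promote→Q0. Q0=[P2,P4,P5] Q1=[P1] Q2=[]
t=21-23: P2@Q0 runs 2, rem=3, I/O yield, promote→Q0. Q0=[P4,P5,P2] Q1=[P1] Q2=[]
t=23-24: P4@Q0 runs 1, rem=6, I/O yield, promote→Q0. Q0=[P5,P2,P4] Q1=[P1] Q2=[]
t=24-26: P5@Q0 runs 2, rem=3, I/O yield, promote→Q0. Q0=[P2,P4,P5] Q1=[P1] Q2=[]
t=26-28: P2@Q0 runs 2, rem=1, I/O yield, promote→Q0. Q0=[P4,P5,P2] Q1=[P1] Q2=[]
t=28-29: P4@Q0 runs 1, rem=5, I/O yield, promote→Q0. Q0=[P5,P2,P4] Q1=[P1] Q2=[]
t=29-31: P5@Q0 runs 2, rem=1, I/O yield, promote→Q0. Q0=[P2,P4,P5] Q1=[P1] Q2=[]
t=31-32: P2@Q0 runs 1, rem=0, completes. Q0=[P4,P5] Q1=[P1] Q2=[]
t=32-33: P4@Q0 runs 1, rem=4, I/O yield, promote→Q0. Q0=[P5,P4] Q1=[P1] Q2=[]
t=33-34: P5@Q0 runs 1, rem=0, completes. Q0=[P4] Q1=[P1] Q2=[]
t=34-35: P4@Q0 runs 1, rem=3, I/O yield, promote→Q0. Q0=[P4] Q1=[P1] Q2=[]
t=35-36: P4@Q0 runs 1, rem=2, I/O yield, promote→Q0. Q0=[P4] Q1=[P1] Q2=[]
t=36-37: P4@Q0 runs 1, rem=1, I/O yield, promote→Q0. Q0=[P4] Q1=[P1] Q2=[]
t=37-38: P4@Q0 runs 1, rem=0, completes. Q0=[] Q1=[P1] Q2=[]
t=38-42: P1@Q1 runs 4, rem=0, completes. Q0=[] Q1=[] Q2=[]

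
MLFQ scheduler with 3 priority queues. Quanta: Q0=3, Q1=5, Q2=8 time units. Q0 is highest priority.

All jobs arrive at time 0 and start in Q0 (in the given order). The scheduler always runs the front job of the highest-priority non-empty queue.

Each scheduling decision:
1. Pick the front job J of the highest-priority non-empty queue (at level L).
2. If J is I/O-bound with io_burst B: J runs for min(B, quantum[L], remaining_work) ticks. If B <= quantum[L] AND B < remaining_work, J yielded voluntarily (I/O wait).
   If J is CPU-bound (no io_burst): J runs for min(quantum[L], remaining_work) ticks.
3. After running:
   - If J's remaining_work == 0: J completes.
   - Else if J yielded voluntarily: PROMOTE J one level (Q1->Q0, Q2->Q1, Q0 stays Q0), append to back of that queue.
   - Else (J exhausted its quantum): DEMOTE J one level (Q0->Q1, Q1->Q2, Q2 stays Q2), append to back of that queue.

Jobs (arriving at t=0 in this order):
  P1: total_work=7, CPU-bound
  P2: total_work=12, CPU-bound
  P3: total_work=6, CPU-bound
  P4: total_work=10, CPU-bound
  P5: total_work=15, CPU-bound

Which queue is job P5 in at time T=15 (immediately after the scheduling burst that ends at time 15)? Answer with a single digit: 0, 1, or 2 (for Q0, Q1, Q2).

Answer: 1

Derivation:
t=0-3: P1@Q0 runs 3, rem=4, quantum used, demote→Q1. Q0=[P2,P3,P4,P5] Q1=[P1] Q2=[]
t=3-6: P2@Q0 runs 3, rem=9, quantum used, demote→Q1. Q0=[P3,P4,P5] Q1=[P1,P2] Q2=[]
t=6-9: P3@Q0 runs 3, rem=3, quantum used, demote→Q1. Q0=[P4,P5] Q1=[P1,P2,P3] Q2=[]
t=9-12: P4@Q0 runs 3, rem=7, quantum used, demote→Q1. Q0=[P5] Q1=[P1,P2,P3,P4] Q2=[]
t=12-15: P5@Q0 runs 3, rem=12, quantum used, demote→Q1. Q0=[] Q1=[P1,P2,P3,P4,P5] Q2=[]
t=15-19: P1@Q1 runs 4, rem=0, completes. Q0=[] Q1=[P2,P3,P4,P5] Q2=[]
t=19-24: P2@Q1 runs 5, rem=4, quantum used, demote→Q2. Q0=[] Q1=[P3,P4,P5] Q2=[P2]
t=24-27: P3@Q1 runs 3, rem=0, completes. Q0=[] Q1=[P4,P5] Q2=[P2]
t=27-32: P4@Q1 runs 5, rem=2, quantum used, demote→Q2. Q0=[] Q1=[P5] Q2=[P2,P4]
t=32-37: P5@Q1 runs 5, rem=7, quantum used, demote→Q2. Q0=[] Q1=[] Q2=[P2,P4,P5]
t=37-41: P2@Q2 runs 4, rem=0, completes. Q0=[] Q1=[] Q2=[P4,P5]
t=41-43: P4@Q2 runs 2, rem=0, completes. Q0=[] Q1=[] Q2=[P5]
t=43-50: P5@Q2 runs 7, rem=0, completes. Q0=[] Q1=[] Q2=[]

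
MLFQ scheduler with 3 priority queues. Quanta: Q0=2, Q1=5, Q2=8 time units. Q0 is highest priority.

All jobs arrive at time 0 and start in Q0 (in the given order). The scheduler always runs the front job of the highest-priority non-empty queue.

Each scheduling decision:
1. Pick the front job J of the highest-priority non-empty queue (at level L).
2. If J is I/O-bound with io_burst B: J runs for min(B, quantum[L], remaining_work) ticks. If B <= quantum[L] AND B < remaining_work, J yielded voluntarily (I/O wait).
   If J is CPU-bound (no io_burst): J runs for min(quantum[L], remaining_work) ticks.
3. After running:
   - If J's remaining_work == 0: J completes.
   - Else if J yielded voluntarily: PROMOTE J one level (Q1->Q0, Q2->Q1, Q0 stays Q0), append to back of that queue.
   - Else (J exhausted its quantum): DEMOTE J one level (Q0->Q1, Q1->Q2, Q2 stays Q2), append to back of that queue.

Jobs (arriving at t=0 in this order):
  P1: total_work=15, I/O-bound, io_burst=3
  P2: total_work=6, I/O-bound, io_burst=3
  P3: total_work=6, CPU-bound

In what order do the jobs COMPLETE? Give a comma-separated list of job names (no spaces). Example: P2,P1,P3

t=0-2: P1@Q0 runs 2, rem=13, quantum used, demote→Q1. Q0=[P2,P3] Q1=[P1] Q2=[]
t=2-4: P2@Q0 runs 2, rem=4, quantum used, demote→Q1. Q0=[P3] Q1=[P1,P2] Q2=[]
t=4-6: P3@Q0 runs 2, rem=4, quantum used, demote→Q1. Q0=[] Q1=[P1,P2,P3] Q2=[]
t=6-9: P1@Q1 runs 3, rem=10, I/O yield, promote→Q0. Q0=[P1] Q1=[P2,P3] Q2=[]
t=9-11: P1@Q0 runs 2, rem=8, quantum used, demote→Q1. Q0=[] Q1=[P2,P3,P1] Q2=[]
t=11-14: P2@Q1 runs 3, rem=1, I/O yield, promote→Q0. Q0=[P2] Q1=[P3,P1] Q2=[]
t=14-15: P2@Q0 runs 1, rem=0, completes. Q0=[] Q1=[P3,P1] Q2=[]
t=15-19: P3@Q1 runs 4, rem=0, completes. Q0=[] Q1=[P1] Q2=[]
t=19-22: P1@Q1 runs 3, rem=5, I/O yield, promote→Q0. Q0=[P1] Q1=[] Q2=[]
t=22-24: P1@Q0 runs 2, rem=3, quantum used, demote→Q1. Q0=[] Q1=[P1] Q2=[]
t=24-27: P1@Q1 runs 3, rem=0, completes. Q0=[] Q1=[] Q2=[]

Answer: P2,P3,P1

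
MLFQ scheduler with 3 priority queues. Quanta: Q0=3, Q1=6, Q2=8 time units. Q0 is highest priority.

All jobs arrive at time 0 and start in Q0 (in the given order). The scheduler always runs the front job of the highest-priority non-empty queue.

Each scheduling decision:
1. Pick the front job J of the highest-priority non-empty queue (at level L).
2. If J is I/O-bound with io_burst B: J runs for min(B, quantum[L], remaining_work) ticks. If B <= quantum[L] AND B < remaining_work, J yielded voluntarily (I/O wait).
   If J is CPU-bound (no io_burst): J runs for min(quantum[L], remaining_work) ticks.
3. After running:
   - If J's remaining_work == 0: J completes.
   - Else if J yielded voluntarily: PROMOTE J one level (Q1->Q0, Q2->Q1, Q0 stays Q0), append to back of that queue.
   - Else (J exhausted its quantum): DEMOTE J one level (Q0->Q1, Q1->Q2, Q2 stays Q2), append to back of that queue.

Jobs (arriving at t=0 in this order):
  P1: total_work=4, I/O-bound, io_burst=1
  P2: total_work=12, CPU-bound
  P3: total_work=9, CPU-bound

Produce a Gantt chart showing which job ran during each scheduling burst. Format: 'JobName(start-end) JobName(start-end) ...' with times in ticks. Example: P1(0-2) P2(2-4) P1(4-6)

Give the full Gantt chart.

Answer: P1(0-1) P2(1-4) P3(4-7) P1(7-8) P1(8-9) P1(9-10) P2(10-16) P3(16-22) P2(22-25)

Derivation:
t=0-1: P1@Q0 runs 1, rem=3, I/O yield, promote→Q0. Q0=[P2,P3,P1] Q1=[] Q2=[]
t=1-4: P2@Q0 runs 3, rem=9, quantum used, demote→Q1. Q0=[P3,P1] Q1=[P2] Q2=[]
t=4-7: P3@Q0 runs 3, rem=6, quantum used, demote→Q1. Q0=[P1] Q1=[P2,P3] Q2=[]
t=7-8: P1@Q0 runs 1, rem=2, I/O yield, promote→Q0. Q0=[P1] Q1=[P2,P3] Q2=[]
t=8-9: P1@Q0 runs 1, rem=1, I/O yield, promote→Q0. Q0=[P1] Q1=[P2,P3] Q2=[]
t=9-10: P1@Q0 runs 1, rem=0, completes. Q0=[] Q1=[P2,P3] Q2=[]
t=10-16: P2@Q1 runs 6, rem=3, quantum used, demote→Q2. Q0=[] Q1=[P3] Q2=[P2]
t=16-22: P3@Q1 runs 6, rem=0, completes. Q0=[] Q1=[] Q2=[P2]
t=22-25: P2@Q2 runs 3, rem=0, completes. Q0=[] Q1=[] Q2=[]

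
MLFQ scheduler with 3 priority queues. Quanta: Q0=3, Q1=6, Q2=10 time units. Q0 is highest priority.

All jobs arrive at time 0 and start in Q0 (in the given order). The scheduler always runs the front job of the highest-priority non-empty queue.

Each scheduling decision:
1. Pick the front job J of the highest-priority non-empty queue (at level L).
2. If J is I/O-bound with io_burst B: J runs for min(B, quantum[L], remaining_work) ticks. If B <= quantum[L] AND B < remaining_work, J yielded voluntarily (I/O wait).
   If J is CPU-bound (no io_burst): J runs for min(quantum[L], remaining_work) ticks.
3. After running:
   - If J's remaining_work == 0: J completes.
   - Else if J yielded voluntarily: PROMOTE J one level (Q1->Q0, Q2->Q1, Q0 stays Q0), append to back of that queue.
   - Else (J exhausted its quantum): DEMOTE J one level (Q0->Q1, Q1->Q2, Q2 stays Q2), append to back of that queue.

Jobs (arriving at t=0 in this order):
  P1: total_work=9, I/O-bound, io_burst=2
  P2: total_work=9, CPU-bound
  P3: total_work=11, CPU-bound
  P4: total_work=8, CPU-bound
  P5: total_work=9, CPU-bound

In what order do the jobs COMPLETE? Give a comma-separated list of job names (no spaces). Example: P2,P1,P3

t=0-2: P1@Q0 runs 2, rem=7, I/O yield, promote→Q0. Q0=[P2,P3,P4,P5,P1] Q1=[] Q2=[]
t=2-5: P2@Q0 runs 3, rem=6, quantum used, demote→Q1. Q0=[P3,P4,P5,P1] Q1=[P2] Q2=[]
t=5-8: P3@Q0 runs 3, rem=8, quantum used, demote→Q1. Q0=[P4,P5,P1] Q1=[P2,P3] Q2=[]
t=8-11: P4@Q0 runs 3, rem=5, quantum used, demote→Q1. Q0=[P5,P1] Q1=[P2,P3,P4] Q2=[]
t=11-14: P5@Q0 runs 3, rem=6, quantum used, demote→Q1. Q0=[P1] Q1=[P2,P3,P4,P5] Q2=[]
t=14-16: P1@Q0 runs 2, rem=5, I/O yield, promote→Q0. Q0=[P1] Q1=[P2,P3,P4,P5] Q2=[]
t=16-18: P1@Q0 runs 2, rem=3, I/O yield, promote→Q0. Q0=[P1] Q1=[P2,P3,P4,P5] Q2=[]
t=18-20: P1@Q0 runs 2, rem=1, I/O yield, promote→Q0. Q0=[P1] Q1=[P2,P3,P4,P5] Q2=[]
t=20-21: P1@Q0 runs 1, rem=0, completes. Q0=[] Q1=[P2,P3,P4,P5] Q2=[]
t=21-27: P2@Q1 runs 6, rem=0, completes. Q0=[] Q1=[P3,P4,P5] Q2=[]
t=27-33: P3@Q1 runs 6, rem=2, quantum used, demote→Q2. Q0=[] Q1=[P4,P5] Q2=[P3]
t=33-38: P4@Q1 runs 5, rem=0, completes. Q0=[] Q1=[P5] Q2=[P3]
t=38-44: P5@Q1 runs 6, rem=0, completes. Q0=[] Q1=[] Q2=[P3]
t=44-46: P3@Q2 runs 2, rem=0, completes. Q0=[] Q1=[] Q2=[]

Answer: P1,P2,P4,P5,P3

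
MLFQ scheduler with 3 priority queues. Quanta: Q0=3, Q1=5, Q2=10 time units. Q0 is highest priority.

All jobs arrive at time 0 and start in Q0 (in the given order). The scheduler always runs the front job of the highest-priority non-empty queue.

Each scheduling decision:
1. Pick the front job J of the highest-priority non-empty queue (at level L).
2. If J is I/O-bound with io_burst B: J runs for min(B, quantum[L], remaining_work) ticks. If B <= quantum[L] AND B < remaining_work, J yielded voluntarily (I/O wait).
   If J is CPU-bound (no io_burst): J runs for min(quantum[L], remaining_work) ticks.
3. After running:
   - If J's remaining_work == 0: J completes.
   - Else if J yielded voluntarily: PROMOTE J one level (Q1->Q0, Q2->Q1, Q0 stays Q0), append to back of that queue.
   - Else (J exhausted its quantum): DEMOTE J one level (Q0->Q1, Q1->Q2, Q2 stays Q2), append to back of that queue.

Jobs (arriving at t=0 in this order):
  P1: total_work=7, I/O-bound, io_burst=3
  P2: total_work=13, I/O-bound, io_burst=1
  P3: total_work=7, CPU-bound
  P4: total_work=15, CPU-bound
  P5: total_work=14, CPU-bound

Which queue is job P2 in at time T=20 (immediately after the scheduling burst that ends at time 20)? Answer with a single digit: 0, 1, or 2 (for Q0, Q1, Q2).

Answer: 0

Derivation:
t=0-3: P1@Q0 runs 3, rem=4, I/O yield, promote→Q0. Q0=[P2,P3,P4,P5,P1] Q1=[] Q2=[]
t=3-4: P2@Q0 runs 1, rem=12, I/O yield, promote→Q0. Q0=[P3,P4,P5,P1,P2] Q1=[] Q2=[]
t=4-7: P3@Q0 runs 3, rem=4, quantum used, demote→Q1. Q0=[P4,P5,P1,P2] Q1=[P3] Q2=[]
t=7-10: P4@Q0 runs 3, rem=12, quantum used, demote→Q1. Q0=[P5,P1,P2] Q1=[P3,P4] Q2=[]
t=10-13: P5@Q0 runs 3, rem=11, quantum used, demote→Q1. Q0=[P1,P2] Q1=[P3,P4,P5] Q2=[]
t=13-16: P1@Q0 runs 3, rem=1, I/O yield, promote→Q0. Q0=[P2,P1] Q1=[P3,P4,P5] Q2=[]
t=16-17: P2@Q0 runs 1, rem=11, I/O yield, promote→Q0. Q0=[P1,P2] Q1=[P3,P4,P5] Q2=[]
t=17-18: P1@Q0 runs 1, rem=0, completes. Q0=[P2] Q1=[P3,P4,P5] Q2=[]
t=18-19: P2@Q0 runs 1, rem=10, I/O yield, promote→Q0. Q0=[P2] Q1=[P3,P4,P5] Q2=[]
t=19-20: P2@Q0 runs 1, rem=9, I/O yield, promote→Q0. Q0=[P2] Q1=[P3,P4,P5] Q2=[]
t=20-21: P2@Q0 runs 1, rem=8, I/O yield, promote→Q0. Q0=[P2] Q1=[P3,P4,P5] Q2=[]
t=21-22: P2@Q0 runs 1, rem=7, I/O yield, promote→Q0. Q0=[P2] Q1=[P3,P4,P5] Q2=[]
t=22-23: P2@Q0 runs 1, rem=6, I/O yield, promote→Q0. Q0=[P2] Q1=[P3,P4,P5] Q2=[]
t=23-24: P2@Q0 runs 1, rem=5, I/O yield, promote→Q0. Q0=[P2] Q1=[P3,P4,P5] Q2=[]
t=24-25: P2@Q0 runs 1, rem=4, I/O yield, promote→Q0. Q0=[P2] Q1=[P3,P4,P5] Q2=[]
t=25-26: P2@Q0 runs 1, rem=3, I/O yield, promote→Q0. Q0=[P2] Q1=[P3,P4,P5] Q2=[]
t=26-27: P2@Q0 runs 1, rem=2, I/O yield, promote→Q0. Q0=[P2] Q1=[P3,P4,P5] Q2=[]
t=27-28: P2@Q0 runs 1, rem=1, I/O yield, promote→Q0. Q0=[P2] Q1=[P3,P4,P5] Q2=[]
t=28-29: P2@Q0 runs 1, rem=0, completes. Q0=[] Q1=[P3,P4,P5] Q2=[]
t=29-33: P3@Q1 runs 4, rem=0, completes. Q0=[] Q1=[P4,P5] Q2=[]
t=33-38: P4@Q1 runs 5, rem=7, quantum used, demote→Q2. Q0=[] Q1=[P5] Q2=[P4]
t=38-43: P5@Q1 runs 5, rem=6, quantum used, demote→Q2. Q0=[] Q1=[] Q2=[P4,P5]
t=43-50: P4@Q2 runs 7, rem=0, completes. Q0=[] Q1=[] Q2=[P5]
t=50-56: P5@Q2 runs 6, rem=0, completes. Q0=[] Q1=[] Q2=[]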